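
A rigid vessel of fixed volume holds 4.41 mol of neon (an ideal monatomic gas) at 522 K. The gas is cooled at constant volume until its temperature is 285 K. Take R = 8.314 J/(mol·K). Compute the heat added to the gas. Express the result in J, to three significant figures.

Constant volume ⇒ W = 0, so Q = ΔU = nCᵥΔT with Cᵥ = 3R/2 = 12.47 J/(mol·K).
ΔU = (4.41)(12.47)(285 − 522) = -13034 J.

Q ≈ -13000 J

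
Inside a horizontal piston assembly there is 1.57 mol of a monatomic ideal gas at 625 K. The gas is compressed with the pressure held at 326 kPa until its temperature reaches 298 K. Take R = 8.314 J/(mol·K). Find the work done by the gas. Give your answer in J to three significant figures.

W ≈ -4270 J

Isobaric: W = P ΔV = nR ΔT.
W = (1.57)(8.314)(298 − 625) = -4268 J.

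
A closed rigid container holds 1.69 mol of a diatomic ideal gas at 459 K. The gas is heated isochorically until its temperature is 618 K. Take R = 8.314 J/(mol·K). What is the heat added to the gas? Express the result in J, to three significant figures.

Constant volume ⇒ W = 0, so Q = ΔU = nCᵥΔT with Cᵥ = 5R/2 = 20.79 J/(mol·K).
ΔU = (1.69)(20.79)(618 − 459) = 5585 J.

Q ≈ 5590 J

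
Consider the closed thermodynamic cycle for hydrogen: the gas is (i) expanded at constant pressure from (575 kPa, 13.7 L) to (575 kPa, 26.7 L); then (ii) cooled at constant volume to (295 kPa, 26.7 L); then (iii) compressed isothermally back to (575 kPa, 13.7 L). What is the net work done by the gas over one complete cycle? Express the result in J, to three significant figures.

Leg (i): W = PΔV = (575)(26.7 − 13.7) = 7475 J.
Leg (ii): W = 0.
Leg (iii): W = PᵢVᵢ ln(V_f/Vᵢ) = (7876) ln(13.7/26.7) = -5256 J.
W_net = 7475 − 5256 = 2219 J.

W_net ≈ 2220 J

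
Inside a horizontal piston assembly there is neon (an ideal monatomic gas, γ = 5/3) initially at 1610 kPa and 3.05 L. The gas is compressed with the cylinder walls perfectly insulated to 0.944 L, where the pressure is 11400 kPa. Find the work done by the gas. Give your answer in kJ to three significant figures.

W ≈ -8.78 kJ

Adiabatic: W = (P₁V₁ − P₂V₂)/(γ − 1) with γ = 5/3.
P₁V₁ = 4910 J, P₂V₂ = 10762 J.
W = (4910 − 10762) / 0.6667 = -8777 J.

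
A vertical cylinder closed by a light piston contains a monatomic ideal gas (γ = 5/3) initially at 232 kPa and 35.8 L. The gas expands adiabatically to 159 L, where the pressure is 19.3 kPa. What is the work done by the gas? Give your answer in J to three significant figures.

W ≈ 7860 J

Adiabatic: W = (P₁V₁ − P₂V₂)/(γ − 1) with γ = 5/3.
P₁V₁ = 8306 J, P₂V₂ = 3069 J.
W = (8306 − 3069) / 0.6667 = 7855 J.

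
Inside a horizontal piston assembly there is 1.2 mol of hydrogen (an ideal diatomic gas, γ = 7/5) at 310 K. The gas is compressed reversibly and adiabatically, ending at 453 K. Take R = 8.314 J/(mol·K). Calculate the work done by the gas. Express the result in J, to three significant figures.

Adiabatic ⇒ Q = 0, so W_by = −ΔU = nCᵥ(T₁ − T₂).
Cᵥ = 5R/2 = 20.79 J/(mol·K).
W = (1.2)(20.79)(310 − 453) = -3567 J.

W ≈ -3570 J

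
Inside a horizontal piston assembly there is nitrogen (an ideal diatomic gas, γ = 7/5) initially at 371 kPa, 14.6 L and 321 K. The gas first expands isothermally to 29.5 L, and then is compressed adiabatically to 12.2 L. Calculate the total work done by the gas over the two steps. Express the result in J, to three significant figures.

W_total ≈ -1930 J

Step 1 (isothermal): W = P₁V₁ ln(V₂/V₁) = (5417) ln(29.5/14.6) = 3810 J.
After step 1: P = 183.6 kPa, V = 29.5 L, T = 321 K.
Step 2 (adiabatic): W = (P₁V₁ − P₂V₂)/(γ−1) = (5417 − 7711)/0.4 = -5736 J.
W_total = 3810 − 5736 = -1926 J.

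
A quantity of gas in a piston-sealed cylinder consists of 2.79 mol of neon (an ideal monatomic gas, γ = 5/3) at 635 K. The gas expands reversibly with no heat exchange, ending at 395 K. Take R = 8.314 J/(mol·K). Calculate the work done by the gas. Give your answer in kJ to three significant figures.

W ≈ 8.35 kJ

Adiabatic ⇒ Q = 0, so W_by = −ΔU = nCᵥ(T₁ − T₂).
Cᵥ = 3R/2 = 12.47 J/(mol·K).
W = (2.79)(12.47)(635 − 395) = 8351 J.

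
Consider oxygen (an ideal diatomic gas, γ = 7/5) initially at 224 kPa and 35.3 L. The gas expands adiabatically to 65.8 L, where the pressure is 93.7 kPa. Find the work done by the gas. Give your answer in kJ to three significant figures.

W ≈ 4.35 kJ

Adiabatic: W = (P₁V₁ − P₂V₂)/(γ − 1) with γ = 7/5.
P₁V₁ = 7907 J, P₂V₂ = 6165 J.
W = (7907 − 6165) / 0.4 = 4354 J.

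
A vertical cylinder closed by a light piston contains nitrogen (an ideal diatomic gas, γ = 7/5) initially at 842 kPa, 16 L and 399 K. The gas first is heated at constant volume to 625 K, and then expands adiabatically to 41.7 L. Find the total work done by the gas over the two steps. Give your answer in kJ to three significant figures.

Step 1 (isochoric): W = 0 (constant volume).
After step 1: P = 1319 kPa (V unchanged).
Step 2 (adiabatic): W = (P₁V₁ − P₂V₂)/(γ−1) = (21103 − 14386)/0.4 = 16792 J.
W_total = 0 + 16792 = 16792 J.

W_total ≈ 16.8 kJ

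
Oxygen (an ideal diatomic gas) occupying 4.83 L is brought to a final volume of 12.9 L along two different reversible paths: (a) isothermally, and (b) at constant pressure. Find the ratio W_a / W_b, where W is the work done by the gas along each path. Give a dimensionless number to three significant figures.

Path (a) isothermal: W = P₁V₁ ln(V₂/V₁) → W_a/(P₁V₁) = 0.9824.
Path (b) isobaric: W = P₁(V₂ − V₁) → W_b/(P₁V₁) = 1.671.
W_a / W_b = 0.9824 / 1.671 = 0.588.

W_a / W_b ≈ 0.588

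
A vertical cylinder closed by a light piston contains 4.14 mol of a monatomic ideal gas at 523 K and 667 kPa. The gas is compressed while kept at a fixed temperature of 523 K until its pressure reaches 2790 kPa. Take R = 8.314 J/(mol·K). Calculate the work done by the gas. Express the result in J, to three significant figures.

Isothermal process: W = nRT ln(V₂/V₁) = nRT ln(P₁/P₂).
W = (4.14)(8.314)(523) × ln(667/2790)
  = 18002 × ln(0.2391) = 18002 × -1.431
W_by_gas = -25760 J.

W ≈ -25800 J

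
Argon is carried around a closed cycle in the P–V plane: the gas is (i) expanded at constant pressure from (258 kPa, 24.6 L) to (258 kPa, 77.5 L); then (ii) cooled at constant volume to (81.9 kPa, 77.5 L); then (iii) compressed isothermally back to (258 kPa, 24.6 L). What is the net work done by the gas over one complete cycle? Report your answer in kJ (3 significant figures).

Leg (i): W = PΔV = (258)(77.5 − 24.6) = 13648 J.
Leg (ii): W = 0.
Leg (iii): W = PᵢVᵢ ln(V_f/Vᵢ) = (6347) ln(24.6/77.5) = -7284 J.
W_net = 13648 − 7284 = 6365 J.

W_net ≈ 6.36 kJ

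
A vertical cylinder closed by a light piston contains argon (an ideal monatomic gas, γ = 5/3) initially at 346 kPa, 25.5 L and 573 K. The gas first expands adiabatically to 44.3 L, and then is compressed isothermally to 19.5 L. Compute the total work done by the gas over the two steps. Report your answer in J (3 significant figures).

W_total ≈ -933 J

Step 1 (adiabatic): W = (P₁V₁ − P₂V₂)/(γ−1) = (8823 − 6105)/0.667 = 4077 J.
After step 1: P = 137.8 kPa, V = 44.3 L, T = 396.5 K.
Step 2 (isothermal): W = P₁V₁ ln(V₂/V₁) = (6105) ln(19.5/44.3) = -5010 J.
W_total = 4077 − 5010 = -933.3 J.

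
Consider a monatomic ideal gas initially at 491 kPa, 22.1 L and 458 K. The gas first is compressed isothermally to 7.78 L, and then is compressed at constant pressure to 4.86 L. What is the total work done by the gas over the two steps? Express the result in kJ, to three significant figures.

Step 1 (isothermal): W = P₁V₁ ln(V₂/V₁) = (10851) ln(7.78/22.1) = -11329 J.
After step 1: P = 1395 kPa, V = 7.78 L, T = 458 K.
Step 2 (isobaric): W = PΔV = (1395 kPa)(4.86 − 7.78 L) = -4073 J.
W_total = -11329 − 4073 = -15401 J.

W_total ≈ -15.4 kJ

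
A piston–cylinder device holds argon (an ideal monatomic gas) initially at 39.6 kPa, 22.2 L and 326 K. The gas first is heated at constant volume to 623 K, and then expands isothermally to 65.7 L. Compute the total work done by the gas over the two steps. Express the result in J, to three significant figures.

W_total ≈ 1820 J

Step 1 (isochoric): W = 0 (constant volume).
After step 1: P = 75.68 kPa (V unchanged).
Step 2 (isothermal): W = P₁V₁ ln(V₂/V₁) = (1680) ln(65.7/22.2) = 1823 J.
W_total = 0 + 1823 = 1823 J.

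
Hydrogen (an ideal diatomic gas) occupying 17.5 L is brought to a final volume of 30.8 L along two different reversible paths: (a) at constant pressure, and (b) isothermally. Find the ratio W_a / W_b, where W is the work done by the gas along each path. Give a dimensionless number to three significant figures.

Path (a) isobaric: W = P₁(V₂ − V₁) → W_a/(P₁V₁) = 0.76.
Path (b) isothermal: W = P₁V₁ ln(V₂/V₁) → W_b/(P₁V₁) = 0.5653.
W_a / W_b = 0.76 / 0.5653 = 1.344.

W_a / W_b ≈ 1.34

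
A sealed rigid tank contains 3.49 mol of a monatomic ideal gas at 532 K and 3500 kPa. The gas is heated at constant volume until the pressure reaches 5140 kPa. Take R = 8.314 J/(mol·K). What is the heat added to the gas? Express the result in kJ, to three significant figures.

Constant volume ⇒ W = 0, so Q = ΔU = nCᵥΔT with Cᵥ = 3R/2 = 12.47 J/(mol·K).
At constant V, T₂/T₁ = P₂/P₁ ⇒ ΔT = T₁(P₂/P₁ − 1) = 532·(5140/3500 − 1) = 249.3 K.
ΔU = (3.49)(12.47)(249.3) = 10850 J.

Q ≈ 10.8 kJ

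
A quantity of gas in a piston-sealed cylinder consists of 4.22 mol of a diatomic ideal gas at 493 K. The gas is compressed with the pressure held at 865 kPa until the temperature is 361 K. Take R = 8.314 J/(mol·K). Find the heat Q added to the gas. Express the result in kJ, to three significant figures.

Isobaric: W = nRΔT = (4.22)(8.314)(-132) = -4631 J.
ΔU = nCᵥΔT with Cᵥ = 5R/2: ΔU = (4.22)(20.79)(-132) = -11578 J.
Q = ΔU + W = -11578 − 4631 = -16209 J.

Q ≈ -16.2 kJ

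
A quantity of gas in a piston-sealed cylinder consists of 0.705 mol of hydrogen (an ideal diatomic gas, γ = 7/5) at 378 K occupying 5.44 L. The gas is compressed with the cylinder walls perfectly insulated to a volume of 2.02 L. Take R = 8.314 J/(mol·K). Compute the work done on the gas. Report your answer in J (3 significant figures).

Adiabatic: TV^(γ−1) = const with γ = 7/5.
T₂ = T₁ (V₁/V₂)^(γ−1) = 378 × (5.44/2.02)^0.4 = 378 × 1.486 = 561.8 K.
W_by = nCᵥ(T₁ − T₂) = (0.705)(20.79)(378 − 561.8) = -2693 J.
Work on gas = −W_by = 2693 J.

W ≈ 2690 J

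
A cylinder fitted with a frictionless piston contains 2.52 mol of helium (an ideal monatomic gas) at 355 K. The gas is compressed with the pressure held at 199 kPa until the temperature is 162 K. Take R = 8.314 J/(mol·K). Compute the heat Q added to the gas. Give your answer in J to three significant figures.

Isobaric: W = nRΔT = (2.52)(8.314)(-193) = -4044 J.
ΔU = nCᵥΔT with Cᵥ = 3R/2: ΔU = (2.52)(12.47)(-193) = -6065 J.
Q = ΔU + W = -6065 − 4044 = -10109 J.

Q ≈ -10100 J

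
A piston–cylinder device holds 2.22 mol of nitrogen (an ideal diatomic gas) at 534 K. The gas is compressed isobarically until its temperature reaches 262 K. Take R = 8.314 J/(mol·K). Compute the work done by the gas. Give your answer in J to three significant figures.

Isobaric: W = P ΔV = nR ΔT.
W = (2.22)(8.314)(262 − 534) = -5020 J.

W ≈ -5020 J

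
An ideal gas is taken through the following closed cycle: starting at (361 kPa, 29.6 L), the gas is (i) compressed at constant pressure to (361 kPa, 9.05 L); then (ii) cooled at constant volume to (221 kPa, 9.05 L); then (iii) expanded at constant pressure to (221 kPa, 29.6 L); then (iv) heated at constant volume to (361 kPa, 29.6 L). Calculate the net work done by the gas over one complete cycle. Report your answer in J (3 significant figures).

Constant-volume legs do no work.
W(i) = (361)(9.05 − 29.6) = -7419 J; W(iii) = (221)(29.6 − 9.05) = 4542 J.
W_net = -7419 + 4542 = -2877 J (the counter-clockwise enclosed area).

W_net ≈ -2880 J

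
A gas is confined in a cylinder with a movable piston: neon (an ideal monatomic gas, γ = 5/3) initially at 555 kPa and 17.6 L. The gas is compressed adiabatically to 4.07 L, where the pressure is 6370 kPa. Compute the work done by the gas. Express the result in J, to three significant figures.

W ≈ -24200 J

Adiabatic: W = (P₁V₁ − P₂V₂)/(γ − 1) with γ = 5/3.
P₁V₁ = 9768 J, P₂V₂ = 25926 J.
W = (9768 − 25926) / 0.6667 = -24237 J.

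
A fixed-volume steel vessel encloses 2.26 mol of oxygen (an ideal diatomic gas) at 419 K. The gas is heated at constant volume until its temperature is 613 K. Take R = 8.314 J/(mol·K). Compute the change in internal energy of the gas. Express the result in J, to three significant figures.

Constant volume ⇒ W = 0, so Q = ΔU = nCᵥΔT with Cᵥ = 5R/2 = 20.79 J/(mol·K).
ΔU = (2.26)(20.79)(613 − 419) = 9113 J.

ΔU ≈ 9110 J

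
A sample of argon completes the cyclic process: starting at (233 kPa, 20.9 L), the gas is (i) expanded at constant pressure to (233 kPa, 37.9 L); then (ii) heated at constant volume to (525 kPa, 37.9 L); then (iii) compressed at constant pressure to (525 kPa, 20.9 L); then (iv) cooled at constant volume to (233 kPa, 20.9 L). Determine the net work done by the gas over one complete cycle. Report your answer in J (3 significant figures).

W_net ≈ -4960 J

Constant-volume legs do no work.
W(i) = (233)(37.9 − 20.9) = 3961 J; W(iii) = (525)(20.9 − 37.9) = -8925 J.
W_net = 3961 − 8925 = -4964 J (the counter-clockwise enclosed area).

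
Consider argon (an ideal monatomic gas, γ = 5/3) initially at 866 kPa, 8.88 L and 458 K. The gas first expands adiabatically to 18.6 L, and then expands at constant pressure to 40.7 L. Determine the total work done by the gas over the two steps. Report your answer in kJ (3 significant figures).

Step 1 (adiabatic): W = (P₁V₁ − P₂V₂)/(γ−1) = (7690 − 4697)/0.667 = 4489 J.
After step 1: P = 252.6 kPa, V = 18.6 L, T = 279.8 K.
Step 2 (isobaric): W = PΔV = (252.6 kPa)(40.7 − 18.6 L) = 5581 J.
W_total = 4489 + 5581 = 10070 J.

W_total ≈ 10.1 kJ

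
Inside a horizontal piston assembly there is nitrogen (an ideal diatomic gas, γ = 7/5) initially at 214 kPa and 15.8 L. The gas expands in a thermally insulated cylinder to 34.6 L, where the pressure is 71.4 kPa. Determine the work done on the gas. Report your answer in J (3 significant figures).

Adiabatic: W = (P₁V₁ − P₂V₂)/(γ − 1) with γ = 7/5.
P₁V₁ = 3381 J, P₂V₂ = 2470 J.
W = (3381 − 2470) / 0.4 = 2277 J.
Work on gas = −W_by = -2277 J.

W ≈ -2280 J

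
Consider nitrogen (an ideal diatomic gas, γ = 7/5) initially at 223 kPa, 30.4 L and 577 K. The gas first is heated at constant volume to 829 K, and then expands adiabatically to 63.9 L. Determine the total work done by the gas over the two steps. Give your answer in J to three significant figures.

Step 1 (isochoric): W = 0 (constant volume).
After step 1: P = 320.4 kPa (V unchanged).
Step 2 (adiabatic): W = (P₁V₁ − P₂V₂)/(γ−1) = (9740 − 7236)/0.4 = 6260 J.
W_total = 0 + 6260 = 6260 J.

W_total ≈ 6260 J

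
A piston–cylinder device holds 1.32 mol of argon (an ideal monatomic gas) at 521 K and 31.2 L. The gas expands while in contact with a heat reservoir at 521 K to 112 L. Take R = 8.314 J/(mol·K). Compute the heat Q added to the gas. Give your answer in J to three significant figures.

Q ≈ 7310 J

Isothermal ⇒ ΔU = 0, so Q = W = nRT ln(V₂/V₁).
Q = (1.32)(8.314)(521) ln(112/31.2) = 5718 × 1.278 = 7308 J.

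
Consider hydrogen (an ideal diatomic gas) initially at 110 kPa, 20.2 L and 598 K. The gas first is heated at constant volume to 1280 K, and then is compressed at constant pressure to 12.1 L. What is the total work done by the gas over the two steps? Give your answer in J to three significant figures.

Step 1 (isochoric): W = 0 (constant volume).
After step 1: P = 235.5 kPa (V unchanged).
Step 2 (isobaric): W = PΔV = (235.5 kPa)(12.1 − 20.2 L) = -1907 J.
W_total = 0 − 1907 = -1907 J.

W_total ≈ -1910 J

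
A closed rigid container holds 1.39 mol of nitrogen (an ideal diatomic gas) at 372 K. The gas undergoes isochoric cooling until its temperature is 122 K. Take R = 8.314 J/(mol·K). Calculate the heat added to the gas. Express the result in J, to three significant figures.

Constant volume ⇒ W = 0, so Q = ΔU = nCᵥΔT with Cᵥ = 5R/2 = 20.79 J/(mol·K).
ΔU = (1.39)(20.79)(122 − 372) = -7223 J.

Q ≈ -7220 J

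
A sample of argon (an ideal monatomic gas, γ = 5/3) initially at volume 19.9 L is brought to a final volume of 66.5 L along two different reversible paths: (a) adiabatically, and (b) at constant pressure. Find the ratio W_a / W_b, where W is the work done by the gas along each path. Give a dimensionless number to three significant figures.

Path (a) adiabatic: W = P₁V₁(1 − (V₁/V₂)^(γ−1))/(γ−1) → W_a/(P₁V₁) = 0.8289.
Path (b) isobaric: W = P₁(V₂ − V₁) → W_b/(P₁V₁) = 2.342.
W_a / W_b = 0.8289 / 2.342 = 0.354.

W_a / W_b ≈ 0.354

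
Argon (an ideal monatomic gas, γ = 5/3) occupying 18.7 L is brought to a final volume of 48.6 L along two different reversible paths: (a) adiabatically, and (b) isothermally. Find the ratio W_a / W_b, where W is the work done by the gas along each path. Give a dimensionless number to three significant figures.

W_a / W_b ≈ 0.740

Path (a) adiabatic: W = P₁V₁(1 − (V₁/V₂)^(γ−1))/(γ−1) → W_a/(P₁V₁) = 0.7065.
Path (b) isothermal: W = P₁V₁ ln(V₂/V₁) → W_b/(P₁V₁) = 0.9551.
W_a / W_b = 0.7065 / 0.9551 = 0.7397.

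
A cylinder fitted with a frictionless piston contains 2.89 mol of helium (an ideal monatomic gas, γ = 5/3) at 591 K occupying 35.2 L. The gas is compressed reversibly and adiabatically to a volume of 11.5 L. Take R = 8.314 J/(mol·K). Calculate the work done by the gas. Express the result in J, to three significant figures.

Adiabatic: TV^(γ−1) = const with γ = 5/3.
T₂ = T₁ (V₁/V₂)^(γ−1) = 591 × (35.2/11.5)^0.667 = 591 × 2.108 = 1246 K.
W_by = nCᵥ(T₁ − T₂) = (2.89)(12.47)(591 − 1246) = -23603 J.

W ≈ -23600 J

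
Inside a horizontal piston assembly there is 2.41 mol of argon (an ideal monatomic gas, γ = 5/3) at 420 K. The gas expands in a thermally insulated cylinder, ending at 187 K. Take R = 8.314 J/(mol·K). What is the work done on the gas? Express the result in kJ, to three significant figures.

W ≈ -7.00 kJ

Adiabatic ⇒ Q = 0, so W_by = −ΔU = nCᵥ(T₁ − T₂).
Cᵥ = 3R/2 = 12.47 J/(mol·K).
W = (2.41)(12.47)(420 − 187) = 7003 J.
Work on gas = −W_by = -7003 J.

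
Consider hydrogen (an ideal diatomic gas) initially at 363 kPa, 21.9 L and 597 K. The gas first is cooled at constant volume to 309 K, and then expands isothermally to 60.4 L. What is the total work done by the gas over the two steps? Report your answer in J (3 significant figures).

W_total ≈ 4170 J

Step 1 (isochoric): W = 0 (constant volume).
After step 1: P = 187.9 kPa (V unchanged).
Step 2 (isothermal): W = P₁V₁ ln(V₂/V₁) = (4115) ln(60.4/21.9) = 4174 J.
W_total = 0 + 4174 = 4174 J.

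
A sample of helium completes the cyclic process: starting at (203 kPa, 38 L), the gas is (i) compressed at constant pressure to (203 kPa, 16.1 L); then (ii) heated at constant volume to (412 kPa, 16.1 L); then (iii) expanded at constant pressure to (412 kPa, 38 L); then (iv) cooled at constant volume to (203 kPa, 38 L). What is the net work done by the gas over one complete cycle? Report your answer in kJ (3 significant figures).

W_net ≈ 4.58 kJ

Constant-volume legs do no work.
W(i) = (203)(16.1 − 38) = -4446 J; W(iii) = (412)(38 − 16.1) = 9023 J.
W_net = -4446 + 9023 = 4577 J (the clockwise enclosed area).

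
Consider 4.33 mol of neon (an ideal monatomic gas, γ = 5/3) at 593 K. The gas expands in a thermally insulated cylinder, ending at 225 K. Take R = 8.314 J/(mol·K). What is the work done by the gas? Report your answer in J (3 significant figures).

Adiabatic ⇒ Q = 0, so W_by = −ΔU = nCᵥ(T₁ − T₂).
Cᵥ = 3R/2 = 12.47 J/(mol·K).
W = (4.33)(12.47)(593 − 225) = 19872 J.

W ≈ 19900 J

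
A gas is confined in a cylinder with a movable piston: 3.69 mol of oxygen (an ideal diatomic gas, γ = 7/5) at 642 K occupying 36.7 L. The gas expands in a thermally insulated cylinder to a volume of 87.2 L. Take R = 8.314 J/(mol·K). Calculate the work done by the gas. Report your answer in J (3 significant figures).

W ≈ 14400 J

Adiabatic: TV^(γ−1) = const with γ = 7/5.
T₂ = T₁ (V₁/V₂)^(γ−1) = 642 × (36.7/87.2)^0.4 = 642 × 0.7074 = 454.1 K.
W_by = nCᵥ(T₁ − T₂) = (3.69)(20.79)(642 − 454.1) = 14408 J.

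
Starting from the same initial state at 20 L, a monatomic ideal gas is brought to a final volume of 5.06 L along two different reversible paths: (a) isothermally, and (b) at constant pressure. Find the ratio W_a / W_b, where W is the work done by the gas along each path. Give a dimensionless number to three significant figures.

W_a / W_b ≈ 1.84

Path (a) isothermal: W = P₁V₁ ln(V₂/V₁) → W_a/(P₁V₁) = -1.374.
Path (b) isobaric: W = P₁(V₂ − V₁) → W_b/(P₁V₁) = -0.747.
W_a / W_b = -1.374 / -0.747 = 1.84.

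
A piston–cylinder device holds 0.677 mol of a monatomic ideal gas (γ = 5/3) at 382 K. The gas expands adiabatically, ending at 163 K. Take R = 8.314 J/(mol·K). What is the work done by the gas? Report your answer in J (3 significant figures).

Adiabatic ⇒ Q = 0, so W_by = −ΔU = nCᵥ(T₁ − T₂).
Cᵥ = 3R/2 = 12.47 J/(mol·K).
W = (0.677)(12.47)(382 − 163) = 1849 J.

W ≈ 1850 J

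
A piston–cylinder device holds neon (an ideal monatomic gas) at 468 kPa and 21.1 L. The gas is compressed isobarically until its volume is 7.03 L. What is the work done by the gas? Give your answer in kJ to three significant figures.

Isobaric: W = P ΔV.
W = (468 kPa)(7.03 − 21.1 L) = (468)(-14.07) = -6585 J.

W ≈ -6.58 kJ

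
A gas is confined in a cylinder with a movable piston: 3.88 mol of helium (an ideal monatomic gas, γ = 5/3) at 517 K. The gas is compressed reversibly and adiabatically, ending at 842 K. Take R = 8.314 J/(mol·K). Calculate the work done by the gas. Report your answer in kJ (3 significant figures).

W ≈ -15.7 kJ

Adiabatic ⇒ Q = 0, so W_by = −ΔU = nCᵥ(T₁ − T₂).
Cᵥ = 3R/2 = 12.47 J/(mol·K).
W = (3.88)(12.47)(517 − 842) = -15726 J.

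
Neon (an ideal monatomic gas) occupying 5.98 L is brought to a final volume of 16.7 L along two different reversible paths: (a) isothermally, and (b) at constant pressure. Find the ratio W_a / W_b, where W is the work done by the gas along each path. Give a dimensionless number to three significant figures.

W_a / W_b ≈ 0.573

Path (a) isothermal: W = P₁V₁ ln(V₂/V₁) → W_a/(P₁V₁) = 1.027.
Path (b) isobaric: W = P₁(V₂ − V₁) → W_b/(P₁V₁) = 1.793.
W_a / W_b = 1.027 / 1.793 = 0.5729.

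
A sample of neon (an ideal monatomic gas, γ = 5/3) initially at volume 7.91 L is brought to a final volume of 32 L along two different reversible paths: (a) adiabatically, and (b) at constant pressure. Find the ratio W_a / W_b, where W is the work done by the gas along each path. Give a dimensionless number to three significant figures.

W_a / W_b ≈ 0.299

Path (a) adiabatic: W = P₁V₁(1 − (V₁/V₂)^(γ−1))/(γ−1) → W_a/(P₁V₁) = 0.9092.
Path (b) isobaric: W = P₁(V₂ − V₁) → W_b/(P₁V₁) = 3.046.
W_a / W_b = 0.9092 / 3.046 = 0.2985.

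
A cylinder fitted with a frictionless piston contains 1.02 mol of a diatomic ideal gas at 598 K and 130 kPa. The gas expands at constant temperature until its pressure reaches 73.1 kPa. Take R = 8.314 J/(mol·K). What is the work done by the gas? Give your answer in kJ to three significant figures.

W ≈ 2.92 kJ

Isothermal process: W = nRT ln(V₂/V₁) = nRT ln(P₁/P₂).
W = (1.02)(8.314)(598) × ln(130/73.1)
  = 5071 × ln(1.778) = 5071 × 0.5757
W_by_gas = 2920 J.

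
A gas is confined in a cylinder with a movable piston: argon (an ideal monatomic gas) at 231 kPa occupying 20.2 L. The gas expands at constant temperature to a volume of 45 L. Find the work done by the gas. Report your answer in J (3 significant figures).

Isothermal: W = nRT ln(V₂/V₁) = P₁V₁ ln(V₂/V₁).
P₁V₁ = (231 kPa)(20.2 L) = 4666 J.
W = 4666 × ln(45/20.2) = 4666 × 0.801
W_by_gas = 3738 J.

W ≈ 3740 J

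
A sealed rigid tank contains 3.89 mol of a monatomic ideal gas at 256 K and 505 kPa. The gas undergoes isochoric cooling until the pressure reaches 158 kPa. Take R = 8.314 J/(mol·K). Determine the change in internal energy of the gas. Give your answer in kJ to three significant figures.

Constant volume ⇒ W = 0, so Q = ΔU = nCᵥΔT with Cᵥ = 3R/2 = 12.47 J/(mol·K).
At constant V, T₂/T₁ = P₂/P₁ ⇒ ΔT = T₁(P₂/P₁ − 1) = 256·(158/505 − 1) = -175.9 K.
ΔU = (3.89)(12.47)(-175.9) = -8534 J.

ΔU ≈ -8.53 kJ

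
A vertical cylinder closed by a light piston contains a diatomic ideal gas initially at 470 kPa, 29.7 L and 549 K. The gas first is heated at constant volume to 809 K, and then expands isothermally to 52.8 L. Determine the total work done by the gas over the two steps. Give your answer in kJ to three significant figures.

W_total ≈ 11.8 kJ

Step 1 (isochoric): W = 0 (constant volume).
After step 1: P = 692.6 kPa (V unchanged).
Step 2 (isothermal): W = P₁V₁ ln(V₂/V₁) = (20570) ln(52.8/29.7) = 11835 J.
W_total = 0 + 11835 = 11835 J.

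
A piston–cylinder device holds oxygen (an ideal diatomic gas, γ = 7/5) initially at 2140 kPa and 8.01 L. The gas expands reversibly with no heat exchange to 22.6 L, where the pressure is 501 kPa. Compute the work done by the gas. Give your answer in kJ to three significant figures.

Adiabatic: W = (P₁V₁ − P₂V₂)/(γ − 1) with γ = 7/5.
P₁V₁ = 17141 J, P₂V₂ = 11323 J.
W = (17141 − 11323) / 0.4 = 14547 J.

W ≈ 14.5 kJ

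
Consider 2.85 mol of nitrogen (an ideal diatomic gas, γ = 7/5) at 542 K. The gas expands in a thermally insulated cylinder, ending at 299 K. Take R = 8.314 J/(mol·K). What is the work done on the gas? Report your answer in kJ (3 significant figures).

W ≈ -14.4 kJ

Adiabatic ⇒ Q = 0, so W_by = −ΔU = nCᵥ(T₁ − T₂).
Cᵥ = 5R/2 = 20.79 J/(mol·K).
W = (2.85)(20.79)(542 − 299) = 14395 J.
Work on gas = −W_by = -14395 J.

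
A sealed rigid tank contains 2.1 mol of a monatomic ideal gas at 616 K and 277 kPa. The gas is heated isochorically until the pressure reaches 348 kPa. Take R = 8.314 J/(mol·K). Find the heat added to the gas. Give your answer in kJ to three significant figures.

Constant volume ⇒ W = 0, so Q = ΔU = nCᵥΔT with Cᵥ = 3R/2 = 12.47 J/(mol·K).
At constant V, T₂/T₁ = P₂/P₁ ⇒ ΔT = T₁(P₂/P₁ − 1) = 616·(348/277 − 1) = 157.9 K.
ΔU = (2.1)(12.47)(157.9) = 4135 J.

Q ≈ 4.14 kJ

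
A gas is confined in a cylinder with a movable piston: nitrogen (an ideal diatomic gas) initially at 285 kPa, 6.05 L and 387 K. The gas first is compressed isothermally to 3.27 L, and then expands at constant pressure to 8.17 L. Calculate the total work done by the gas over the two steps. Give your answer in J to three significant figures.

W_total ≈ 1520 J

Step 1 (isothermal): W = P₁V₁ ln(V₂/V₁) = (1724) ln(3.27/6.05) = -1061 J.
After step 1: P = 527.3 kPa, V = 3.27 L, T = 387 K.
Step 2 (isobaric): W = PΔV = (527.3 kPa)(8.17 − 3.27 L) = 2584 J.
W_total = -1061 + 2584 = 1523 J.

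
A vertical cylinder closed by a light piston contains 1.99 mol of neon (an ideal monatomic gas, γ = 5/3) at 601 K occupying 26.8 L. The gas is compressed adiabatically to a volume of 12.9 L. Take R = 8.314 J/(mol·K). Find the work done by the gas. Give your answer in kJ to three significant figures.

W ≈ -9.37 kJ

Adiabatic: TV^(γ−1) = const with γ = 5/3.
T₂ = T₁ (V₁/V₂)^(γ−1) = 601 × (26.8/12.9)^0.667 = 601 × 1.628 = 978.5 K.
W_by = nCᵥ(T₁ − T₂) = (1.99)(12.47)(601 − 978.5) = -9369 J.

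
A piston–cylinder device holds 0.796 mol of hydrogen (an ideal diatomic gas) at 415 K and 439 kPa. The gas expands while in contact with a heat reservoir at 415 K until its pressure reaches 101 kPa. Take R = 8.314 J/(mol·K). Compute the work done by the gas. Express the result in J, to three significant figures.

Isothermal process: W = nRT ln(V₂/V₁) = nRT ln(P₁/P₂).
W = (0.796)(8.314)(415) × ln(439/101)
  = 2746 × ln(4.347) = 2746 × 1.469
W_by_gas = 4036 J.

W ≈ 4040 J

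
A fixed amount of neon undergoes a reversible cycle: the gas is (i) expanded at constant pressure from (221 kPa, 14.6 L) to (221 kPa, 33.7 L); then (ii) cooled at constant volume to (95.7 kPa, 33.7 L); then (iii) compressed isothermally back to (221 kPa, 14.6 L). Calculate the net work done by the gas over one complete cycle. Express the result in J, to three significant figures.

W_net ≈ 1520 J

Leg (i): W = PΔV = (221)(33.7 − 14.6) = 4221 J.
Leg (ii): W = 0.
Leg (iii): W = PᵢVᵢ ln(V_f/Vᵢ) = (3225) ln(14.6/33.7) = -2698 J.
W_net = 4221 − 2698 = 1523 J.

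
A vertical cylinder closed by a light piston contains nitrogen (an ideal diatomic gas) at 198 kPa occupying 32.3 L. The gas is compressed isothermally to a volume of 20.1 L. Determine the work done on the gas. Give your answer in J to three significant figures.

Isothermal: W = nRT ln(V₂/V₁) = P₁V₁ ln(V₂/V₁).
P₁V₁ = (198 kPa)(32.3 L) = 6395 J.
W = 6395 × ln(20.1/32.3) = 6395 × -0.4743
W_by_gas = -3034 J; work on gas = −W_by = 3034 J.

W ≈ 3030 J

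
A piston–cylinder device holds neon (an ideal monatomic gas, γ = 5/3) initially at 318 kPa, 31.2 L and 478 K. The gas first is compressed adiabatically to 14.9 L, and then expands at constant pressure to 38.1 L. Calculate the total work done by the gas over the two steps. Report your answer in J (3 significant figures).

Step 1 (adiabatic): W = (P₁V₁ − P₂V₂)/(γ−1) = (9922 − 16239)/0.667 = -9476 J.
After step 1: P = 1090 kPa, V = 14.9 L, T = 782.4 K.
Step 2 (isobaric): W = PΔV = (1090 kPa)(38.1 − 14.9 L) = 25285 J.
W_total = -9476 + 25285 = 15809 J.

W_total ≈ 15800 J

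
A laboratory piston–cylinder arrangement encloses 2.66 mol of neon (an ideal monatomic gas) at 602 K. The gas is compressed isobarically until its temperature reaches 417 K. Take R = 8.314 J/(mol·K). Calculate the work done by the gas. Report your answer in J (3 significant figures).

Isobaric: W = P ΔV = nR ΔT.
W = (2.66)(8.314)(417 − 602) = -4091 J.

W ≈ -4090 J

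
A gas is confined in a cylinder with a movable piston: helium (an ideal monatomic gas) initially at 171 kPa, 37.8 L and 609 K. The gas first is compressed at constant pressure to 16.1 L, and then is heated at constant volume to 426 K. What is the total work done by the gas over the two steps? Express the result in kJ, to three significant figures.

Step 1 (isobaric): W = PΔV = (171 kPa)(16.1 − 37.8 L) = -3711 J.
Step 2 (isochoric): W = 0 (constant volume).
W_total = -3711 + 0 = -3711 J.

W_total ≈ -3.71 kJ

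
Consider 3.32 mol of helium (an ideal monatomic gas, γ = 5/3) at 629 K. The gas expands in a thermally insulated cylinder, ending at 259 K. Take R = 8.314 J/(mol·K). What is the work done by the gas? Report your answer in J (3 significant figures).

Adiabatic ⇒ Q = 0, so W_by = −ΔU = nCᵥ(T₁ − T₂).
Cᵥ = 3R/2 = 12.47 J/(mol·K).
W = (3.32)(12.47)(629 − 259) = 15319 J.

W ≈ 15300 J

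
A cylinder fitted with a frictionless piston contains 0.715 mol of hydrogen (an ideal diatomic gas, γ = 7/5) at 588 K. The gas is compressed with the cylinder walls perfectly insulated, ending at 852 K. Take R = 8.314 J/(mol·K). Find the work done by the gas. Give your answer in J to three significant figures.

W ≈ -3920 J

Adiabatic ⇒ Q = 0, so W_by = −ΔU = nCᵥ(T₁ − T₂).
Cᵥ = 5R/2 = 20.79 J/(mol·K).
W = (0.715)(20.79)(588 − 852) = -3923 J.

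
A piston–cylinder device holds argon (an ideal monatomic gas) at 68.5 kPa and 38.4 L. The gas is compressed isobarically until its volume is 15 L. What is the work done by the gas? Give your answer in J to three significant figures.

Isobaric: W = P ΔV.
W = (68.5 kPa)(15 − 38.4 L) = (68.5)(-23.4) = -1603 J.

W ≈ -1600 J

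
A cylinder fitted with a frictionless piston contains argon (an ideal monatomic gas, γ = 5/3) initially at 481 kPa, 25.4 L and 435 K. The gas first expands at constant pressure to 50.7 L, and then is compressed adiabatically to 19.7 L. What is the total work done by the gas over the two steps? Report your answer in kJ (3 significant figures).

W_total ≈ -19.9 kJ

Step 1 (isobaric): W = PΔV = (481 kPa)(50.7 − 25.4 L) = 12169 J.
After step 1: P = 481 kPa, V = 50.7 L, T = 868.3 K.
Step 2 (adiabatic): W = (P₁V₁ − P₂V₂)/(γ−1) = (24387 − 45798)/0.667 = -32117 J.
W_total = 12169 − 32117 = -19948 J.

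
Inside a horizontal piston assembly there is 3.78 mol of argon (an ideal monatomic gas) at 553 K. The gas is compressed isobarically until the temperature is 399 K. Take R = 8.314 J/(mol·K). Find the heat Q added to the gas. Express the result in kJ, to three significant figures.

Q ≈ -12.1 kJ

Isobaric: W = nRΔT = (3.78)(8.314)(-154) = -4840 J.
ΔU = nCᵥΔT with Cᵥ = 3R/2: ΔU = (3.78)(12.47)(-154) = -7260 J.
Q = ΔU + W = -7260 − 4840 = -12099 J.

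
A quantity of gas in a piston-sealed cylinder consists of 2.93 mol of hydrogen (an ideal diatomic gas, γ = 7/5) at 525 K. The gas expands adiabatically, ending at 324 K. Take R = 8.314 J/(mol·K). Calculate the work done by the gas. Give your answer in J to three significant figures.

Adiabatic ⇒ Q = 0, so W_by = −ΔU = nCᵥ(T₁ − T₂).
Cᵥ = 5R/2 = 20.79 J/(mol·K).
W = (2.93)(20.79)(525 − 324) = 12241 J.

W ≈ 12200 J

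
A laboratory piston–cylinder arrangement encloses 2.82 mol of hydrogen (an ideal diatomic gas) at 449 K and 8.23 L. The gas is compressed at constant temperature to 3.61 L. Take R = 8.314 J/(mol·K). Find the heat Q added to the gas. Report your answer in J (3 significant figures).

Isothermal ⇒ ΔU = 0, so Q = W = nRT ln(V₂/V₁).
Q = (2.82)(8.314)(449) ln(3.61/8.23) = 10527 × -0.8241 = -8675 J.

Q ≈ -8680 J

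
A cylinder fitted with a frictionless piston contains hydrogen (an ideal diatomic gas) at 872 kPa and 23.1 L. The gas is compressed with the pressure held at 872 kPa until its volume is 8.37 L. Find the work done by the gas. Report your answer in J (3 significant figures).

W ≈ -12800 J

Isobaric: W = P ΔV.
W = (872 kPa)(8.37 − 23.1 L) = (872)(-14.73) = -12845 J.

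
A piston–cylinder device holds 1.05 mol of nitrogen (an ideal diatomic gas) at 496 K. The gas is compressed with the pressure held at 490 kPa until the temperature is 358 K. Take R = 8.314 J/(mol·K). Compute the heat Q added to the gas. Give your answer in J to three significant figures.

Isobaric: W = nRΔT = (1.05)(8.314)(-138) = -1205 J.
ΔU = nCᵥΔT with Cᵥ = 5R/2: ΔU = (1.05)(20.79)(-138) = -3012 J.
Q = ΔU + W = -3012 − 1205 = -4216 J.

Q ≈ -4220 J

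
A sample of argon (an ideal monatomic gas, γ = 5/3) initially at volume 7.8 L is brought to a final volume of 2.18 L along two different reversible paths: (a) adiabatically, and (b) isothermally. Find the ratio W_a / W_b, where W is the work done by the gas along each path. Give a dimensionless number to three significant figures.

Path (a) adiabatic: W = P₁V₁(1 − (V₁/V₂)^(γ−1))/(γ−1) → W_a/(P₁V₁) = -2.009.
Path (b) isothermal: W = P₁V₁ ln(V₂/V₁) → W_b/(P₁V₁) = -1.275.
W_a / W_b = -2.009 / -1.275 = 1.576.

W_a / W_b ≈ 1.58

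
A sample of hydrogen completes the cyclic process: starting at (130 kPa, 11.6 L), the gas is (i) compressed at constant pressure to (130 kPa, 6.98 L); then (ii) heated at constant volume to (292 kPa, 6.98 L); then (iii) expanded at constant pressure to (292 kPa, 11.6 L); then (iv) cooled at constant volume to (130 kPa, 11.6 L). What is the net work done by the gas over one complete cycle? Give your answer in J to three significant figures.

W_net ≈ 748 J

Constant-volume legs do no work.
W(i) = (130)(6.98 − 11.6) = -600.6 J; W(iii) = (292)(11.6 − 6.98) = 1349 J.
W_net = -600.6 + 1349 = 748.4 J (the clockwise enclosed area).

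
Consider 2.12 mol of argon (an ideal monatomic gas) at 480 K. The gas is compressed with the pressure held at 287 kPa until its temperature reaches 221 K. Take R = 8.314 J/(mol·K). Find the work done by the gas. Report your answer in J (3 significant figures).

W ≈ -4570 J

Isobaric: W = P ΔV = nR ΔT.
W = (2.12)(8.314)(221 − 480) = -4565 J.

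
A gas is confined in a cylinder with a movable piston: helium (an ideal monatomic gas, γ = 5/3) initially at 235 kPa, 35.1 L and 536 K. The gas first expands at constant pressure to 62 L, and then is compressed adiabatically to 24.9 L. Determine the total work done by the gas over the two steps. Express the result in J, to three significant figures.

Step 1 (isobaric): W = PΔV = (235 kPa)(62 − 35.1 L) = 6322 J.
After step 1: P = 235 kPa, V = 62 L, T = 946.8 K.
Step 2 (adiabatic): W = (P₁V₁ − P₂V₂)/(γ−1) = (14570 − 26766)/0.667 = -18294 J.
W_total = 6322 − 18294 = -11973 J.

W_total ≈ -12000 J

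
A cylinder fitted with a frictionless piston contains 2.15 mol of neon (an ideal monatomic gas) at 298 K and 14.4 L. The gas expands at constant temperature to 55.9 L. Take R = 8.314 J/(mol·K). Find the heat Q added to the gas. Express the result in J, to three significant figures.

Isothermal ⇒ ΔU = 0, so Q = W = nRT ln(V₂/V₁).
Q = (2.15)(8.314)(298) ln(55.9/14.4) = 5327 × 1.356 = 7225 J.

Q ≈ 7220 J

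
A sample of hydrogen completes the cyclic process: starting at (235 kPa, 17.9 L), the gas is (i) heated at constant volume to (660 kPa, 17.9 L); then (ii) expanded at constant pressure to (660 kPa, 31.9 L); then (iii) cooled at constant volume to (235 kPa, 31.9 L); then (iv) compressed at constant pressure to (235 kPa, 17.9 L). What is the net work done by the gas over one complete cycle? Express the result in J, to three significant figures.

Constant-volume legs do no work.
W(ii) = (660)(31.9 − 17.9) = 9240 J; W(iv) = (235)(17.9 − 31.9) = -3290 J.
W_net = 9240 − 3290 = 5950 J (the clockwise enclosed area).

W_net ≈ 5950 J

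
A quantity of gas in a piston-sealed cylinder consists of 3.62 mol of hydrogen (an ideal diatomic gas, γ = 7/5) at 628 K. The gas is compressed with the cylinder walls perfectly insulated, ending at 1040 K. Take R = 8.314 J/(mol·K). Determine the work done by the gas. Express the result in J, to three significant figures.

W ≈ -31000 J

Adiabatic ⇒ Q = 0, so W_by = −ΔU = nCᵥ(T₁ − T₂).
Cᵥ = 5R/2 = 20.79 J/(mol·K).
W = (3.62)(20.79)(628 − 1040) = -31000 J.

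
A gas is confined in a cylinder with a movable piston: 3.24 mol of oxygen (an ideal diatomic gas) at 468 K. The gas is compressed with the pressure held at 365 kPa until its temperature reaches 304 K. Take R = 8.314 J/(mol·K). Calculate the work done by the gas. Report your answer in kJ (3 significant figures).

Isobaric: W = P ΔV = nR ΔT.
W = (3.24)(8.314)(304 − 468) = -4418 J.

W ≈ -4.42 kJ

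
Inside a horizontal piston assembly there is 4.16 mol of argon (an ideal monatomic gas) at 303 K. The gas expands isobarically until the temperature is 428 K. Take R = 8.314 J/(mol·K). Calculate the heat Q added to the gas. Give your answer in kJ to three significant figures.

Isobaric: W = nRΔT = (4.16)(8.314)(125) = 4323 J.
ΔU = nCᵥΔT with Cᵥ = 3R/2: ΔU = (4.16)(12.47)(125) = 6485 J.
Q = ΔU + W = 6485 + 4323 = 10808 J.

Q ≈ 10.8 kJ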